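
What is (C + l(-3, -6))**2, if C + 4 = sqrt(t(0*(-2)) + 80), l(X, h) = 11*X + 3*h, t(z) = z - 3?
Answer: (55 - sqrt(77))**2 ≈ 2136.8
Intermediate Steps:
t(z) = -3 + z
l(X, h) = 3*h + 11*X
C = -4 + sqrt(77) (C = -4 + sqrt((-3 + 0*(-2)) + 80) = -4 + sqrt((-3 + 0) + 80) = -4 + sqrt(-3 + 80) = -4 + sqrt(77) ≈ 4.7750)
(C + l(-3, -6))**2 = ((-4 + sqrt(77)) + (3*(-6) + 11*(-3)))**2 = ((-4 + sqrt(77)) + (-18 - 33))**2 = ((-4 + sqrt(77)) - 51)**2 = (-55 + sqrt(77))**2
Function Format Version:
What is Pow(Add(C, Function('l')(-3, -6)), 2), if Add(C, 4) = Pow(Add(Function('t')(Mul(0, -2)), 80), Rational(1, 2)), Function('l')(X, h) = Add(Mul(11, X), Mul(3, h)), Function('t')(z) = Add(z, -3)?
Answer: Pow(Add(55, Mul(-1, Pow(77, Rational(1, 2)))), 2) ≈ 2136.8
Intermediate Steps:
Function('t')(z) = Add(-3, z)
Function('l')(X, h) = Add(Mul(3, h), Mul(11, X))
C = Add(-4, Pow(77, Rational(1, 2))) (C = Add(-4, Pow(Add(Add(-3, Mul(0, -2)), 80), Rational(1, 2))) = Add(-4, Pow(Add(Add(-3, 0), 80), Rational(1, 2))) = Add(-4, Pow(Add(-3, 80), Rational(1, 2))) = Add(-4, Pow(77, Rational(1, 2))) ≈ 4.7750)
Pow(Add(C, Function('l')(-3, -6)), 2) = Pow(Add(Add(-4, Pow(77, Rational(1, 2))), Add(Mul(3, -6), Mul(11, -3))), 2) = Pow(Add(Add(-4, Pow(77, Rational(1, 2))), Add(-18, -33)), 2) = Pow(Add(Add(-4, Pow(77, Rational(1, 2))), -51), 2) = Pow(Add(-55, Pow(77, Rational(1, 2))), 2)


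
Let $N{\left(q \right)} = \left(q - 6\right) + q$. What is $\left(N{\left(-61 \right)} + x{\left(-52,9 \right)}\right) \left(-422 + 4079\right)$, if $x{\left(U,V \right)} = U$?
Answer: $-658260$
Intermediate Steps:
$N{\left(q \right)} = -6 + 2 q$ ($N{\left(q \right)} = \left(-6 + q\right) + q = -6 + 2 q$)
$\left(N{\left(-61 \right)} + x{\left(-52,9 \right)}\right) \left(-422 + 4079\right) = \left(\left(-6 + 2 \left(-61\right)\right) - 52\right) \left(-422 + 4079\right) = \left(\left(-6 - 122\right) - 52\right) 3657 = \left(-128 - 52\right) 3657 = \left(-180\right) 3657 = -658260$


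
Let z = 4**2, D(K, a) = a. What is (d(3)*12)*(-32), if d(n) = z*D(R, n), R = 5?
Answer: -18432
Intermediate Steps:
z = 16
d(n) = 16*n
(d(3)*12)*(-32) = ((16*3)*12)*(-32) = (48*12)*(-32) = 576*(-32) = -18432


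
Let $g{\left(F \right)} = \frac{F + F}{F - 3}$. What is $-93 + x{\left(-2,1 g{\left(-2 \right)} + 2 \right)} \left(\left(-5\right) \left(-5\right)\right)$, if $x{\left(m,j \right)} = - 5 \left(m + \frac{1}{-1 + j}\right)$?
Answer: $\frac{788}{9} \approx 87.556$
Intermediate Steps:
$g{\left(F \right)} = \frac{2 F}{-3 + F}$
$x{\left(m,j \right)} = - 5 m - \frac{5}{-1 + j}$
$-93 + x{\left(-2,1 g{\left(-2 \right)} + 2 \right)} \left(\left(-5\right) \left(-5\right)\right) = -93 + \frac{5 \left(-1 - 2 - \left(1 \cdot 2 \left(-2\right) \frac{1}{-3 - 2} + 2\right) \left(-2\right)\right)}{-1 + \left(1 \cdot 2 \left(-2\right) \frac{1}{-3 - 2} + 2\right)} \left(\left(-5\right) \left(-5\right)\right) = -93 + \frac{5 \left(-1 - 2 - \left(1 \cdot 2 \left(-2\right) \frac{1}{-5} + 2\right) \left(-2\right)\right)}{-1 + \left(1 \cdot 2 \left(-2\right) \frac{1}{-5} + 2\right)} 25 = -93 + \frac{5 \left(-1 - 2 - \left(1 \cdot 2 \left(-2\right) \left(- \frac{1}{5}\right) + 2\right) \left(-2\right)\right)}{-1 + \left(1 \cdot 2 \left(-2\right) \left(- \frac{1}{5}\right) + 2\right)} 25 = -93 + \frac{5 \left(-1 - 2 - \left(1 \cdot \frac{4}{5} + 2\right) \left(-2\right)\right)}{-1 + \left(1 \cdot \frac{4}{5} + 2\right)} 25 = -93 + \frac{5 \left(-1 - 2 - \left(\frac{4}{5} + 2\right) \left(-2\right)\right)}{-1 + \left(\frac{4}{5} + 2\right)} 25 = -93 + \frac{5 \left(-1 - 2 - \frac{14}{5} \left(-2\right)\right)}{-1 + \frac{14}{5}} \cdot 25 = -93 + \frac{5 \left(-1 - 2 + \frac{28}{5}\right)}{\frac{9}{5}} \cdot 25 = -93 + 5 \cdot \frac{5}{9} \cdot \frac{13}{5} \cdot 25 = -93 + \frac{65}{9} \cdot 25 = -93 + \frac{1625}{9} = \frac{788}{9}$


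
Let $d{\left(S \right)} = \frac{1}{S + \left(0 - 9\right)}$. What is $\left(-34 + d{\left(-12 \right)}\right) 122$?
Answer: $- \frac{87230}{21} \approx -4153.8$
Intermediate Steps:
$d{\left(S \right)} = \frac{1}{-9 + S}$ ($d{\left(S \right)} = \frac{1}{S + \left(0 - 9\right)} = \frac{1}{S - 9} = \frac{1}{-9 + S}$)
$\left(-34 + d{\left(-12 \right)}\right) 122 = \left(-34 + \frac{1}{-9 - 12}\right) 122 = \left(-34 + \frac{1}{-21}\right) 122 = \left(-34 - \frac{1}{21}\right) 122 = \left(- \frac{715}{21}\right) 122 = - \frac{87230}{21}$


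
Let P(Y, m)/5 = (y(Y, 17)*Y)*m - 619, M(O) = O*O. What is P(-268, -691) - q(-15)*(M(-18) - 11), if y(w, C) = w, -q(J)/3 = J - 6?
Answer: -248174734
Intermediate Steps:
q(J) = 18 - 3*J (q(J) = -3*(J - 6) = -3*(-6 + J) = 18 - 3*J)
M(O) = O²
P(Y, m) = -3095 + 5*m*Y² (P(Y, m) = 5*((Y*Y)*m - 619) = 5*(Y²*m - 619) = 5*(m*Y² - 619) = 5*(-619 + m*Y²) = -3095 + 5*m*Y²)
P(-268, -691) - q(-15)*(M(-18) - 11) = (-3095 + 5*(-691)*(-268)²) - (18 - 3*(-15))*((-18)² - 11) = (-3095 + 5*(-691)*71824) - (18 + 45)*(324 - 11) = (-3095 - 248151920) - 63*313 = -248155015 - 1*19719 = -248155015 - 19719 = -248174734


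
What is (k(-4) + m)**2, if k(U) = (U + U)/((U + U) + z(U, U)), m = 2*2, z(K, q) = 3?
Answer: 784/25 ≈ 31.360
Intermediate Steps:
m = 4
k(U) = 2*U/(3 + 2*U) (k(U) = (U + U)/((U + U) + 3) = (2*U)/(2*U + 3) = (2*U)/(3 + 2*U) = 2*U/(3 + 2*U))
(k(-4) + m)**2 = (2*(-4)/(3 + 2*(-4)) + 4)**2 = (2*(-4)/(3 - 8) + 4)**2 = (2*(-4)/(-5) + 4)**2 = (2*(-4)*(-1/5) + 4)**2 = (8/5 + 4)**2 = (28/5)**2 = 784/25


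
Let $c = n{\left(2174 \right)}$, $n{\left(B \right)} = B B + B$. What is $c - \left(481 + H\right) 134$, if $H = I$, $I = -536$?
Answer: $4735820$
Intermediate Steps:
$H = -536$
$n{\left(B \right)} = B + B^{2}$ ($n{\left(B \right)} = B^{2} + B = B + B^{2}$)
$c = 4728450$ ($c = 2174 \left(1 + 2174\right) = 2174 \cdot 2175 = 4728450$)
$c - \left(481 + H\right) 134 = 4728450 - \left(481 - 536\right) 134 = 4728450 - \left(-55\right) 134 = 4728450 - -7370 = 4728450 + 7370 = 4735820$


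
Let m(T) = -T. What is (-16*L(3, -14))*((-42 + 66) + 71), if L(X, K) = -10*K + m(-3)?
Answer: -217360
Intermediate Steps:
L(X, K) = 3 - 10*K (L(X, K) = -10*K - 1*(-3) = -10*K + 3 = 3 - 10*K)
(-16*L(3, -14))*((-42 + 66) + 71) = (-16*(3 - 10*(-14)))*((-42 + 66) + 71) = (-16*(3 + 140))*(24 + 71) = -16*143*95 = -2288*95 = -217360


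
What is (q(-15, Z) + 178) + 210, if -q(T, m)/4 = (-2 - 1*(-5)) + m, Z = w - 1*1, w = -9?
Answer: 416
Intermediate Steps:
Z = -10 (Z = -9 - 1*1 = -9 - 1 = -10)
q(T, m) = -12 - 4*m (q(T, m) = -4*((-2 - 1*(-5)) + m) = -4*((-2 + 5) + m) = -4*(3 + m) = -12 - 4*m)
(q(-15, Z) + 178) + 210 = ((-12 - 4*(-10)) + 178) + 210 = ((-12 + 40) + 178) + 210 = (28 + 178) + 210 = 206 + 210 = 416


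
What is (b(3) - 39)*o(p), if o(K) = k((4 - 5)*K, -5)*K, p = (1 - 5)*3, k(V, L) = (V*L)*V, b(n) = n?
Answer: -311040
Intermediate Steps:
k(V, L) = L*V**2 (k(V, L) = (L*V)*V = L*V**2)
p = -12 (p = -4*3 = -12)
o(K) = -5*K**3 (o(K) = (-5*K**2*(4 - 5)**2)*K = (-5*K**2)*K = -5*K**3)
(b(3) - 39)*o(p) = (3 - 39)*(-5*(-12)**3) = -(-180)*(-1728) = -36*8640 = -311040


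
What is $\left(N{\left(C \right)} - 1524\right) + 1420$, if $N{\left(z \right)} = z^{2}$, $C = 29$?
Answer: $737$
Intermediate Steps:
$\left(N{\left(C \right)} - 1524\right) + 1420 = \left(29^{2} - 1524\right) + 1420 = \left(841 - 1524\right) + 1420 = -683 + 1420 = 737$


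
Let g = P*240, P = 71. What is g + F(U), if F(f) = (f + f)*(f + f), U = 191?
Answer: 162964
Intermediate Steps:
g = 17040 (g = 71*240 = 17040)
F(f) = 4*f² (F(f) = (2*f)*(2*f) = 4*f²)
g + F(U) = 17040 + 4*191² = 17040 + 4*36481 = 17040 + 145924 = 162964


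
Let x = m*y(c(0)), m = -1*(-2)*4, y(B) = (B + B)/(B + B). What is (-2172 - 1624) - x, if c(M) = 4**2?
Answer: -3804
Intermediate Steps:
c(M) = 16
y(B) = 1 (y(B) = (2*B)/((2*B)) = (2*B)*(1/(2*B)) = 1)
m = 8 (m = 2*4 = 8)
x = 8 (x = 8*1 = 8)
(-2172 - 1624) - x = (-2172 - 1624) - 1*8 = -3796 - 8 = -3804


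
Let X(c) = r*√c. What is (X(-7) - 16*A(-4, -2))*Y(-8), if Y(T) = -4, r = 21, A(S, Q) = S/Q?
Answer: 128 - 84*I*√7 ≈ 128.0 - 222.24*I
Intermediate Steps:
X(c) = 21*√c
(X(-7) - 16*A(-4, -2))*Y(-8) = (21*√(-7) - (-64)/(-2))*(-4) = (21*(I*√7) - (-64)*(-1)/2)*(-4) = (21*I*√7 - 16*2)*(-4) = (21*I*√7 - 32)*(-4) = (-32 + 21*I*√7)*(-4) = 128 - 84*I*√7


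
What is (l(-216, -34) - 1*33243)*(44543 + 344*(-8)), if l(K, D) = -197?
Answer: -1397491040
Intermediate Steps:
(l(-216, -34) - 1*33243)*(44543 + 344*(-8)) = (-197 - 1*33243)*(44543 + 344*(-8)) = (-197 - 33243)*(44543 - 2752) = -33440*41791 = -1397491040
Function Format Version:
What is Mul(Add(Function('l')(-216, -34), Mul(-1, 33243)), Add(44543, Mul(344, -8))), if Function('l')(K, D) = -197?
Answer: -1397491040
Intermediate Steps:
Mul(Add(Function('l')(-216, -34), Mul(-1, 33243)), Add(44543, Mul(344, -8))) = Mul(Add(-197, Mul(-1, 33243)), Add(44543, Mul(344, -8))) = Mul(Add(-197, -33243), Add(44543, -2752)) = Mul(-33440, 41791) = -1397491040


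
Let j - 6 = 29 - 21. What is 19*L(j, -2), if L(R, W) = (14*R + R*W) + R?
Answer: 3458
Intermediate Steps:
j = 14 (j = 6 + (29 - 21) = 6 + 8 = 14)
L(R, W) = 15*R + R*W
19*L(j, -2) = 19*(14*(15 - 2)) = 19*(14*13) = 19*182 = 3458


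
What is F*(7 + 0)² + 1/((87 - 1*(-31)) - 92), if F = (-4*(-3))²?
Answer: 183457/26 ≈ 7056.0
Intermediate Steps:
F = 144 (F = 12² = 144)
F*(7 + 0)² + 1/((87 - 1*(-31)) - 92) = 144*(7 + 0)² + 1/((87 - 1*(-31)) - 92) = 144*7² + 1/((87 + 31) - 92) = 144*49 + 1/(118 - 92) = 7056 + 1/26 = 183457/26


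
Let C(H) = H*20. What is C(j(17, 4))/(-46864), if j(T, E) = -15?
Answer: 75/11716 ≈ 0.0064015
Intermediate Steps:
C(H) = 20*H
C(j(17, 4))/(-46864) = (20*(-15))/(-46864) = -300*(-1/46864) = 75/11716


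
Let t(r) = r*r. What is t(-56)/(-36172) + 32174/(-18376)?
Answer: -152678133/83087084 ≈ -1.8376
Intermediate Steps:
t(r) = r²
t(-56)/(-36172) + 32174/(-18376) = (-56)²/(-36172) + 32174/(-18376) = 3136*(-1/36172) + 32174*(-1/18376) = -784/9043 - 16087/9188 = -152678133/83087084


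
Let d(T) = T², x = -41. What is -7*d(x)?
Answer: -11767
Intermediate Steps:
-7*d(x) = -7*(-41)² = -7*1681 = -11767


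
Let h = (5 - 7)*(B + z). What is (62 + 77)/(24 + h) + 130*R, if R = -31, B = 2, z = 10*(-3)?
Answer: -322261/80 ≈ -4028.3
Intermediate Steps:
z = -30
h = 56 (h = (5 - 7)*(2 - 30) = -2*(-28) = 56)
(62 + 77)/(24 + h) + 130*R = (62 + 77)/(24 + 56) + 130*(-31) = 139/80 - 4030 = -322261/80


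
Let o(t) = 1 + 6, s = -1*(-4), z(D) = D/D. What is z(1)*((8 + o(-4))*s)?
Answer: 60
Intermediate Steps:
z(D) = 1
s = 4
o(t) = 7
z(1)*((8 + o(-4))*s) = 1*((8 + 7)*4) = 1*(15*4) = 1*60 = 60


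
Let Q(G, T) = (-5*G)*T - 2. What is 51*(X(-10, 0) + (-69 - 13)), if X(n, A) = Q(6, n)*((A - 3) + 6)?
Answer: 41412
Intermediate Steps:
Q(G, T) = -2 - 5*G*T (Q(G, T) = -5*G*T - 2 = -2 - 5*G*T)
X(n, A) = (-2 - 30*n)*(3 + A) (X(n, A) = (-2 - 5*6*n)*((A - 3) + 6) = (-2 - 30*n)*((-3 + A) + 6) = (-2 - 30*n)*(3 + A))
51*(X(-10, 0) + (-69 - 13)) = 51*(-2*(1 + 15*(-10))*(3 + 0) + (-69 - 13)) = 51*(-2*(1 - 150)*3 - 82) = 51*(-2*(-149)*3 - 82) = 51*(894 - 82) = 51*812 = 41412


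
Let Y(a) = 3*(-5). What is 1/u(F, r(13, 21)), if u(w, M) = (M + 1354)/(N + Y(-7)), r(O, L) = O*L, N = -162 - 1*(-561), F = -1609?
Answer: 384/1627 ≈ 0.23602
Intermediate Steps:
Y(a) = -15
N = 399 (N = -162 + 561 = 399)
r(O, L) = L*O
u(w, M) = 677/192 + M/384 (u(w, M) = (M + 1354)/(399 - 15) = (1354 + M)/384 = (1354 + M)*(1/384) = 677/192 + M/384)
1/u(F, r(13, 21)) = 1/(677/192 + (21*13)/384) = 1/(677/192 + (1/384)*273) = 1/(677/192 + 91/128) = 1/(1627/384) = 384/1627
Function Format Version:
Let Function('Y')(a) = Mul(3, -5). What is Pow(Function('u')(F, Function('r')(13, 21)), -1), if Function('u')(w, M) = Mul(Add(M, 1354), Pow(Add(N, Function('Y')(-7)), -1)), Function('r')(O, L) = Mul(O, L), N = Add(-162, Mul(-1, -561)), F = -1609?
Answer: Rational(384, 1627) ≈ 0.23602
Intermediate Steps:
Function('Y')(a) = -15
N = 399 (N = Add(-162, 561) = 399)
Function('r')(O, L) = Mul(L, O)
Function('u')(w, M) = Add(Rational(677, 192), Mul(Rational(1, 384), M)) (Function('u')(w, M) = Mul(Add(M, 1354), Pow(Add(399, -15), -1)) = Mul(Add(1354, M), Pow(384, -1)) = Mul(Add(1354, M), Rational(1, 384)) = Add(Rational(677, 192), Mul(Rational(1, 384), M)))
Pow(Function('u')(F, Function('r')(13, 21)), -1) = Pow(Add(Rational(677, 192), Mul(Rational(1, 384), Mul(21, 13))), -1) = Pow(Add(Rational(677, 192), Mul(Rational(1, 384), 273)), -1) = Pow(Add(Rational(677, 192), Rational(91, 128)), -1) = Pow(Rational(1627, 384), -1) = Rational(384, 1627)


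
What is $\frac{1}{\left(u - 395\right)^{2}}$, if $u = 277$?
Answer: $\frac{1}{13924} \approx 7.1818 \cdot 10^{-5}$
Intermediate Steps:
$\frac{1}{\left(u - 395\right)^{2}} = \frac{1}{\left(277 - 395\right)^{2}} = \frac{1}{\left(-118\right)^{2}} = \frac{1}{13924}$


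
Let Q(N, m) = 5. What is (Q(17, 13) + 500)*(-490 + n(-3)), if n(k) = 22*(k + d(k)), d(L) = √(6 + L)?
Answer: -280780 + 11110*√3 ≈ -2.6154e+5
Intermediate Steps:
n(k) = 22*k + 22*√(6 + k) (n(k) = 22*(k + √(6 + k)) = 22*k + 22*√(6 + k))
(Q(17, 13) + 500)*(-490 + n(-3)) = (5 + 500)*(-490 + (22*(-3) + 22*√(6 - 3))) = 505*(-490 + (-66 + 22*√3)) = 505*(-556 + 22*√3) = -280780 + 11110*√3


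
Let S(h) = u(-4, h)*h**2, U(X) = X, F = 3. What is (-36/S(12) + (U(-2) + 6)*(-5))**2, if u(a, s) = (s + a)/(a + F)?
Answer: 408321/1024 ≈ 398.75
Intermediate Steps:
u(a, s) = (a + s)/(3 + a) (u(a, s) = (s + a)/(a + 3) = (a + s)/(3 + a))
S(h) = h**2*(4 - h) (S(h) = ((-4 + h)/(3 - 4))*h**2 = ((-4 + h)/(-1))*h**2 = (-(-4 + h))*h**2 = (4 - h)*h**2 = h**2*(4 - h))
(-36/S(12) + (U(-2) + 6)*(-5))**2 = (-36*1/(144*(4 - 1*12)) + (-2 + 6)*(-5))**2 = (-36*1/(144*(4 - 12)) + 4*(-5))**2 = (-36/(144*(-8)) - 20)**2 = (-36/(-1152) - 20)**2 = (-36*(-1/1152) - 20)**2 = (1/32 - 20)**2 = (-639/32)**2 = 408321/1024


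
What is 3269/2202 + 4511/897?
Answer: 329885/50646 ≈ 6.5135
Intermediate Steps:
3269/2202 + 4511/897 = 3269*(1/2202) + 4511*(1/897) = 3269/2202 + 347/69 = 329885/50646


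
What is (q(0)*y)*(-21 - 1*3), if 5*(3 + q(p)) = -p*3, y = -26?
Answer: -1872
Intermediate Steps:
q(p) = -3 - 3*p/5 (q(p) = -3 + (-p*3)/5 = -3 + (-3*p)/5 = -3 - 3*p/5)
(q(0)*y)*(-21 - 1*3) = ((-3 - ⅗*0)*(-26))*(-21 - 1*3) = ((-3 + 0)*(-26))*(-21 - 3) = -3*(-26)*(-24) = 78*(-24) = -1872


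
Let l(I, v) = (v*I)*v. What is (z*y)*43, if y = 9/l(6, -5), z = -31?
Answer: -3999/50 ≈ -79.980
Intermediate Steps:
l(I, v) = I*v**2 (l(I, v) = (I*v)*v = I*v**2)
y = 3/50 (y = 9/((6*(-5)**2)) = 9/((6*25)) = 9/150 = 9*(1/150) = 3/50 ≈ 0.060000)
(z*y)*43 = -31*3/50*43 = -93/50*43 = -3999/50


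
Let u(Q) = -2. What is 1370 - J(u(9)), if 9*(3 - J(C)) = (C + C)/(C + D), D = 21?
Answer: 233753/171 ≈ 1367.0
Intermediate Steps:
J(C) = 3 - 2*C/(9*(21 + C)) (J(C) = 3 - (C + C)/(9*(C + 21)) = 3 - 2*C/(9*(21 + C)))
1370 - J(u(9)) = 1370 - (567 + 25*(-2))/(9*(21 - 2)) = 1370 - (567 - 50)/(9*19) = 1370 - 517/(9*19) = 1370 - 1*517/171 = 1370 - 517/171 = 233753/171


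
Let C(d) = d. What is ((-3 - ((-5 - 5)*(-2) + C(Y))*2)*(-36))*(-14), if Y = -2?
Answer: -19656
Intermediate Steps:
((-3 - ((-5 - 5)*(-2) + C(Y))*2)*(-36))*(-14) = ((-3 - ((-5 - 5)*(-2) - 2)*2)*(-36))*(-14) = ((-3 - (-10*(-2) - 2)*2)*(-36))*(-14) = ((-3 - (20 - 2)*2)*(-36))*(-14) = ((-3 - 1*18*2)*(-36))*(-14) = ((-3 - 18*2)*(-36))*(-14) = ((-3 - 36)*(-36))*(-14) = -39*(-36)*(-14) = 1404*(-14) = -19656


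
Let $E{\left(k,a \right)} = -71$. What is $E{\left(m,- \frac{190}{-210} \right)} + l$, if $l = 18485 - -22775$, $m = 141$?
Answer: $41189$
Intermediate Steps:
$l = 41260$ ($l = 18485 + 22775 = 41260$)
$E{\left(m,- \frac{190}{-210} \right)} + l = -71 + 41260 = 41189$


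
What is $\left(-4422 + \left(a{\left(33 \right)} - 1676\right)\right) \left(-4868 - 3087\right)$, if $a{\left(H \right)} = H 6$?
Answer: $46934500$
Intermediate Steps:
$a{\left(H \right)} = 6 H$
$\left(-4422 + \left(a{\left(33 \right)} - 1676\right)\right) \left(-4868 - 3087\right) = \left(-4422 + \left(6 \cdot 33 - 1676\right)\right) \left(-4868 - 3087\right) = \left(-4422 + \left(198 - 1676\right)\right) \left(-7955\right) = \left(-4422 - 1478\right) \left(-7955\right) = \left(-5900\right) \left(-7955\right) = 46934500$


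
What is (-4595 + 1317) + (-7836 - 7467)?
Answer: -18581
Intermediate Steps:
(-4595 + 1317) + (-7836 - 7467) = -3278 - 15303 = -18581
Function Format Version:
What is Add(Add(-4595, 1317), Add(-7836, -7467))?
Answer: -18581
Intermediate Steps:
Add(Add(-4595, 1317), Add(-7836, -7467)) = Add(-3278, -15303) = -18581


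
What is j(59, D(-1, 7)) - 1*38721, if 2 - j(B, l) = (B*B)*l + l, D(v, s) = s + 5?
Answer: -80503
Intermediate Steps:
D(v, s) = 5 + s
j(B, l) = 2 - l - l*B² (j(B, l) = 2 - ((B*B)*l + l) = 2 - (B²*l + l) = 2 - (l*B² + l) = 2 - (l + l*B²) = 2 + (-l - l*B²) = 2 - l - l*B²)
j(59, D(-1, 7)) - 1*38721 = (2 - (5 + 7) - 1*(5 + 7)*59²) - 1*38721 = (2 - 1*12 - 1*12*3481) - 38721 = (2 - 12 - 41772) - 38721 = -41782 - 38721 = -80503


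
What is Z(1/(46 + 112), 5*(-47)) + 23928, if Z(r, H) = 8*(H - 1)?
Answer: 22040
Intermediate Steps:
Z(r, H) = -8 + 8*H (Z(r, H) = 8*(-1 + H) = -8 + 8*H)
Z(1/(46 + 112), 5*(-47)) + 23928 = (-8 + 8*(5*(-47))) + 23928 = (-8 + 8*(-235)) + 23928 = (-8 - 1880) + 23928 = -1888 + 23928 = 22040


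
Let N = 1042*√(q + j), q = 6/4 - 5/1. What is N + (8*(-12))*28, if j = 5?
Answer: -2688 + 521*√6 ≈ -1411.8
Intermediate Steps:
q = -7/2 (q = 6*(¼) - 5*1 = 3/2 - 5 = -7/2 ≈ -3.5000)
N = 521*√6 (N = 1042*√(-7/2 + 5) = 1042*√(3/2) = 1042*(√6/2) = 521*√6 ≈ 1276.2)
N + (8*(-12))*28 = 521*√6 + (8*(-12))*28 = 521*√6 - 96*28 = 521*√6 - 2688 = -2688 + 521*√6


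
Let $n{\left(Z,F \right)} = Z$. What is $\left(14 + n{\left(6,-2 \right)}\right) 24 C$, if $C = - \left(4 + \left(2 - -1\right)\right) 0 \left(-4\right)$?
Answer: $0$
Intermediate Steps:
$C = 0$ ($C = - \left(4 + \left(2 + 1\right)\right) 0 \left(-4\right) = - \left(4 + 3\right) 0 \left(-4\right) = - 7 \cdot 0 \left(-4\right) = \left(-1\right) 0 \left(-4\right) = 0 \left(-4\right) = 0$)
$\left(14 + n{\left(6,-2 \right)}\right) 24 C = \left(14 + 6\right) 24 \cdot 0 = 20 \cdot 24 \cdot 0 = 480 \cdot 0 = 0$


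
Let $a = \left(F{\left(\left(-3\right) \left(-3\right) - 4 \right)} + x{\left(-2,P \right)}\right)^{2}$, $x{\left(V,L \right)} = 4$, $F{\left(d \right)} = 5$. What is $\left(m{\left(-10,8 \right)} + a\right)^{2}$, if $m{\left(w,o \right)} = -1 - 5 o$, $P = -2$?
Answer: $1600$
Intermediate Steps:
$a = 81$ ($a = \left(5 + 4\right)^{2} = 9^{2} = 81$)
$\left(m{\left(-10,8 \right)} + a\right)^{2} = \left(\left(-1 - 40\right) + 81\right)^{2} = \left(-41 + 81\right)^{2} = 40^{2} = 1600$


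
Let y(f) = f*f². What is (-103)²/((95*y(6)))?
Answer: 10609/20520 ≈ 0.51701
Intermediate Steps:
y(f) = f³
(-103)²/((95*y(6))) = (-103)²/((95*6³)) = 10609/((95*216)) = 10609/20520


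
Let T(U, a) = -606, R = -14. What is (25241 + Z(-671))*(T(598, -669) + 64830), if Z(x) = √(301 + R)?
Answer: 1621077984 + 64224*√287 ≈ 1.6222e+9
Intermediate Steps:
Z(x) = √287 (Z(x) = √(301 - 14) = √287)
(25241 + Z(-671))*(T(598, -669) + 64830) = (25241 + √287)*(-606 + 64830) = (25241 + √287)*64224 = 1621077984 + 64224*√287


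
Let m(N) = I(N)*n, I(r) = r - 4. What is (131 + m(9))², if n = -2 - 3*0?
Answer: 14641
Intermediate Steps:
I(r) = -4 + r
n = -2 (n = -2 + 0 = -2)
m(N) = 8 - 2*N (m(N) = (-4 + N)*(-2) = 8 - 2*N)
(131 + m(9))² = (131 + (8 - 2*9))² = (131 + (8 - 18))² = (131 - 10)² = 121² = 14641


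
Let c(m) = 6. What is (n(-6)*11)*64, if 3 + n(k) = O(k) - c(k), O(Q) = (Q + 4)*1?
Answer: -7744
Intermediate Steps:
O(Q) = 4 + Q (O(Q) = (4 + Q)*1 = 4 + Q)
n(k) = -5 + k (n(k) = -3 + ((4 + k) - 1*6) = -3 + ((4 + k) - 6) = -3 + (-2 + k) = -5 + k)
(n(-6)*11)*64 = ((-5 - 6)*11)*64 = -11*11*64 = -121*64 = -7744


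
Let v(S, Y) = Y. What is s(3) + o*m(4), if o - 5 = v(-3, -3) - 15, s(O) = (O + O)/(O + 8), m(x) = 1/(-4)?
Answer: 167/44 ≈ 3.7955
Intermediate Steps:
m(x) = -¼ (m(x) = 1*(-¼) = -¼)
s(O) = 2*O/(8 + O) (s(O) = (2*O)/(8 + O) = 2*O/(8 + O))
o = -13 (o = 5 + (-3 - 15) = 5 - 18 = -13)
s(3) + o*m(4) = 2*3/(8 + 3) - 13*(-¼) = 2*3/11 + 13/4 = 2*3*(1/11) + 13/4 = 6/11 + 13/4 = 167/44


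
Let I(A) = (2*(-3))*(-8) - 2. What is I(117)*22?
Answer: 1012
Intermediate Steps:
I(A) = 46 (I(A) = -6*(-8) - 2 = 48 - 2 = 46)
I(117)*22 = 46*22 = 1012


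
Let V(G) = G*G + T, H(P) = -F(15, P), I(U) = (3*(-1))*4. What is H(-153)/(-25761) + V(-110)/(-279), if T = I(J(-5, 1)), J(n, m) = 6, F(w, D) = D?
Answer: -3348835/77283 ≈ -43.332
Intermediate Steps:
I(U) = -12 (I(U) = -3*4 = -12)
T = -12
H(P) = -P
V(G) = -12 + G**2 (V(G) = G*G - 12 = G**2 - 12 = -12 + G**2)
H(-153)/(-25761) + V(-110)/(-279) = -1*(-153)/(-25761) + (-12 + (-110)**2)/(-279) = 153*(-1/25761) + (-12 + 12100)*(-1/279) = -51/8587 + 12088*(-1/279) = -51/8587 - 12088/279 = -3348835/77283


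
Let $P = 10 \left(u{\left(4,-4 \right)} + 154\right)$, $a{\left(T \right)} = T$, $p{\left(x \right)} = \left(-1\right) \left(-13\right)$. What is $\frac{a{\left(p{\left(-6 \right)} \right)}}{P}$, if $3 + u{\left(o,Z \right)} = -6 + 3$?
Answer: $\frac{13}{1480} \approx 0.0087838$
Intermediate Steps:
$p{\left(x \right)} = 13$
$u{\left(o,Z \right)} = -6$ ($u{\left(o,Z \right)} = -3 + \left(-6 + 3\right) = -3 - 3 = -6$)
$P = 1480$ ($P = 10 \left(-6 + 154\right) = 10 \cdot 148 = 1480$)
$\frac{a{\left(p{\left(-6 \right)} \right)}}{P} = \frac{13}{1480}$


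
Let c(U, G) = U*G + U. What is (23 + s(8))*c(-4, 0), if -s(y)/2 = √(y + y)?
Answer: -60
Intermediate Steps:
c(U, G) = U + G*U (c(U, G) = G*U + U = U + G*U)
s(y) = -2*√2*√y (s(y) = -2*√(y + y) = -2*√2*√y)
(23 + s(8))*c(-4, 0) = (23 - 2*√2*√8)*(-4*(1 + 0)) = (23 - 2*√2*2*√2)*(-4*1) = (23 - 8)*(-4) = 15*(-4) = -60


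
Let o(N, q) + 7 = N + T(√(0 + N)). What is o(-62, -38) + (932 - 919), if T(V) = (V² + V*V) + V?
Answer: -180 + I*√62 ≈ -180.0 + 7.874*I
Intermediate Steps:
T(V) = V + 2*V² (T(V) = (V² + V²) + V = 2*V² + V = V + 2*V²)
o(N, q) = -7 + N + √N*(1 + 2*√N) (o(N, q) = -7 + (N + √(0 + N)*(1 + 2*√(0 + N))) = -7 + (N + √N*(1 + 2*√N)) = -7 + N + √N*(1 + 2*√N))
o(-62, -38) + (932 - 919) = (-7 + √(-62) + 3*(-62)) + (932 - 919) = (-7 + I*√62 - 186) + 13 = (-193 + I*√62) + 13 = -180 + I*√62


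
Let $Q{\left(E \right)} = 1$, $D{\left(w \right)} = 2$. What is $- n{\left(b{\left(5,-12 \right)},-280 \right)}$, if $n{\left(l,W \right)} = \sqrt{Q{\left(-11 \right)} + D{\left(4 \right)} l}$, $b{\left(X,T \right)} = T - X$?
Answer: $- i \sqrt{33} \approx - 5.7446 i$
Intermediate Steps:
$n{\left(l,W \right)} = \sqrt{1 + 2 l}$
$- n{\left(b{\left(5,-12 \right)},-280 \right)} = - \sqrt{1 + 2 \left(-12 - 5\right)} = - \sqrt{1 + 2 \left(-17\right)} = - \sqrt{1 - 34} = - \sqrt{-33} = - i \sqrt{33}$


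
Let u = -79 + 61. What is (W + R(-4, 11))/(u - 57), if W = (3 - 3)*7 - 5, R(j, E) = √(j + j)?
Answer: 1/15 - 2*I*√2/75 ≈ 0.066667 - 0.037712*I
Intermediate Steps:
u = -18
R(j, E) = √2*√j (R(j, E) = √(2*j) = √2*√j)
W = -5 (W = 0*7 - 5 = 0 - 5 = -5)
(W + R(-4, 11))/(u - 57) = (-5 + √2*√(-4))/(-18 - 57) = (-5 + √2*(2*I))/(-75) = (-5 + 2*I*√2)*(-1/75) = 1/15 - 2*I*√2/75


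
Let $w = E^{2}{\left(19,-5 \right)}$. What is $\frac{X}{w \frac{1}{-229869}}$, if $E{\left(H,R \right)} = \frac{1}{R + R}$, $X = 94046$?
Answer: $-2161825997400$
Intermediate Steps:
$E{\left(H,R \right)} = \frac{1}{2 R}$
$w = \frac{1}{100}$ ($w = \left(\frac{1}{2 \left(-5\right)}\right)^{2} = \left(\frac{1}{2} \left(- \frac{1}{5}\right)\right)^{2} = \left(- \frac{1}{10}\right)^{2} = \frac{1}{100} \approx 0.01$)
$\frac{X}{w \frac{1}{-229869}} = \frac{94046}{\frac{1}{100} \frac{1}{-229869}} = \frac{94046}{\frac{1}{100} \left(- \frac{1}{229869}\right)} = \frac{94046}{- \frac{1}{22986900}} = 94046 \left(-22986900\right) = -2161825997400$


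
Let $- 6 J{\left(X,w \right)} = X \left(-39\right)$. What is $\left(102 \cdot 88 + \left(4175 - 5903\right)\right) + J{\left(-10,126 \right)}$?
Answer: $7183$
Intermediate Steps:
$J{\left(X,w \right)} = \frac{13 X}{2}$ ($J{\left(X,w \right)} = - \frac{X \left(-39\right)}{6} = - \frac{\left(-39\right) X}{6} = \frac{13 X}{2}$)
$\left(102 \cdot 88 + \left(4175 - 5903\right)\right) + J{\left(-10,126 \right)} = \left(102 \cdot 88 + \left(4175 - 5903\right)\right) + \frac{13}{2} \left(-10\right) = \left(8976 + \left(4175 - 5903\right)\right) - 65 = \left(8976 - 1728\right) - 65 = 7248 - 65 = 7183$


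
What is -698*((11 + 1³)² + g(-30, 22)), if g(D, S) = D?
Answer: -79572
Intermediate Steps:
-698*((11 + 1³)² + g(-30, 22)) = -698*((11 + 1³)² - 30) = -698*((11 + 1)² - 30) = -698*(12² - 30) = -698*(144 - 30) = -698*114 = -79572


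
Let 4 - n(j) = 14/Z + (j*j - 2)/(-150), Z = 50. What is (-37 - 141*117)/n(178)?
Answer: -124005/1612 ≈ -76.926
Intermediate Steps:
n(j) = 278/75 + j²/150 (n(j) = 4 - (14/50 + (j*j - 2)/(-150)) = 4 - (14*(1/50) + (j² - 2)*(-1/150)) = 4 - (7/25 + (-2 + j²)*(-1/150)) = 4 - (7/25 + (1/75 - j²/150)) = 4 - (22/75 - j²/150) = 4 + (-22/75 + j²/150) = 278/75 + j²/150)
(-37 - 141*117)/n(178) = (-37 - 141*117)/(278/75 + (1/150)*178²) = (-37 - 16497)/(278/75 + (1/150)*31684) = -16534/(278/75 + 15842/75) = -16534/3224/15 = -16534*15/3224 = -124005/1612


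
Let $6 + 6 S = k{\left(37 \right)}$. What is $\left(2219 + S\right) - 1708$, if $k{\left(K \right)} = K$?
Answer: $\frac{3097}{6} \approx 516.17$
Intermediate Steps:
$S = \frac{31}{6}$ ($S = -1 + \frac{1}{6} \cdot 37 = -1 + \frac{37}{6} = \frac{31}{6} \approx 5.1667$)
$\left(2219 + S\right) - 1708 = \left(2219 + \frac{31}{6}\right) - 1708 = \frac{13345}{6} - 1708 = \frac{3097}{6}$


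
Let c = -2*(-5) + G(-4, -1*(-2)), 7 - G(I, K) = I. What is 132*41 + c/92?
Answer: 497925/92 ≈ 5412.2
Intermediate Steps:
G(I, K) = 7 - I
c = 21 (c = -2*(-5) + (7 - 1*(-4)) = 10 + (7 + 4) = 10 + 11 = 21)
132*41 + c/92 = 132*41 + 21/92 = 5412 + 21*(1/92) = 5412 + 21/92 = 497925/92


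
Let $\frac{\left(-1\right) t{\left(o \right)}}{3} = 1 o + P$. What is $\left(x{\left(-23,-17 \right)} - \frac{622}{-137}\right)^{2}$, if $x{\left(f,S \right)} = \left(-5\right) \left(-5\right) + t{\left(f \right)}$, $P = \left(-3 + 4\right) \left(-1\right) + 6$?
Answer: $\frac{130988025}{18769} \approx 6979.0$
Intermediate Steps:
$P = 5$ ($P = 1 \left(-1\right) + 6 = -1 + 6 = 5$)
$t{\left(o \right)} = -15 - 3 o$ ($t{\left(o \right)} = - 3 \left(1 o + 5\right) = - 3 \left(o + 5\right) = - 3 \left(5 + o\right) = -15 - 3 o$)
$x{\left(f,S \right)} = 10 - 3 f$ ($x{\left(f,S \right)} = \left(-5\right) \left(-5\right) - \left(15 + 3 f\right) = 25 - \left(15 + 3 f\right) = 10 - 3 f$)
$\left(x{\left(-23,-17 \right)} - \frac{622}{-137}\right)^{2} = \left(\left(10 - -69\right) - \frac{622}{-137}\right)^{2} = \left(\left(10 + 69\right) - - \frac{622}{137}\right)^{2} = \left(79 + \frac{622}{137}\right)^{2} = \left(\frac{11445}{137}\right)^{2} = \frac{130988025}{18769}$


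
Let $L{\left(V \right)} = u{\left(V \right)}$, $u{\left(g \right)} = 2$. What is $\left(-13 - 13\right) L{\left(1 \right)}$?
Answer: $-52$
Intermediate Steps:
$L{\left(V \right)} = 2$
$\left(-13 - 13\right) L{\left(1 \right)} = \left(-13 - 13\right) 2 = \left(-26\right) 2 = -52$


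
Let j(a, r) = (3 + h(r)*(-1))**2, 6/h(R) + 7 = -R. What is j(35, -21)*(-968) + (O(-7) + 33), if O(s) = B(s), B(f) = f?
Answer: -312358/49 ≈ -6374.7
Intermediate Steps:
O(s) = s
h(R) = 6/(-7 - R)
j(a, r) = (3 + 6/(7 + r))**2 (j(a, r) = (3 - 6/(7 + r)*(-1))**2 = (3 + 6/(7 + r))**2)
j(35, -21)*(-968) + (O(-7) + 33) = (9*(9 - 21)**2/(7 - 21)**2)*(-968) + (-7 + 33) = (9*(-12)**2/(-14)**2)*(-968) + 26 = (9*(1/196)*144)*(-968) + 26 = (324/49)*(-968) + 26 = -313632/49 + 26 = -312358/49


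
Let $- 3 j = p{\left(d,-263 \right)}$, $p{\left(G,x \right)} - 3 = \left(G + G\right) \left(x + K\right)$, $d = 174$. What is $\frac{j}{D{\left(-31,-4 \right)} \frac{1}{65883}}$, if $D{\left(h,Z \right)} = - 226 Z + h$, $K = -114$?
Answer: $\frac{320125497}{97} \approx 3.3003 \cdot 10^{6}$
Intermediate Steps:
$D{\left(h,Z \right)} = h - 226 Z$
$p{\left(G,x \right)} = 3 + 2 G \left(-114 + x\right)$ ($p{\left(G,x \right)} = 3 + \left(G + G\right) \left(x - 114\right) = 3 + 2 G \left(-114 + x\right)$)
$j = 43731$ ($j = - \frac{3 - 39672 + 2 \cdot 174 \left(-263\right)}{3} = - \frac{3 - 39672 - 91524}{3} = \left(- \frac{1}{3}\right) \left(-131193\right) = 43731$)
$\frac{j}{D{\left(-31,-4 \right)} \frac{1}{65883}} = \frac{43731}{\left(-31 - -904\right) \frac{1}{65883}} = \frac{43731}{\left(-31 + 904\right) \frac{1}{65883}} = \frac{43731}{873 \cdot \frac{1}{65883}} = \frac{43731}{\frac{291}{21961}} = 43731 \cdot \frac{21961}{291} = \frac{320125497}{97}$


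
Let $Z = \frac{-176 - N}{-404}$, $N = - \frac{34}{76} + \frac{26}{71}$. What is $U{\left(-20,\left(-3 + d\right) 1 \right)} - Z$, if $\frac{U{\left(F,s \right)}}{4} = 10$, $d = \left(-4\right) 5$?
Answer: $\frac{43125051}{1089992} \approx 39.565$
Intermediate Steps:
$d = -20$
$N = - \frac{219}{2698}$ ($N = \left(-34\right) \frac{1}{76} + 26 \cdot \frac{1}{71} = - \frac{17}{38} + \frac{26}{71} = - \frac{219}{2698} \approx -0.081171$)
$U{\left(F,s \right)} = 40$ ($U{\left(F,s \right)} = 4 \cdot 10 = 40$)
$Z = \frac{474629}{1089992}$ ($Z = \frac{-176 - - \frac{219}{2698}}{-404} = \left(-176 + \frac{219}{2698}\right) \left(- \frac{1}{404}\right) = \left(- \frac{474629}{2698}\right) \left(- \frac{1}{404}\right) = \frac{474629}{1089992} \approx 0.43544$)
$U{\left(-20,\left(-3 + d\right) 1 \right)} - Z = 40 - \frac{474629}{1089992} = \frac{43125051}{1089992}$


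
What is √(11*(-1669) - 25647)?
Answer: I*√44006 ≈ 209.78*I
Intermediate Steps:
√(11*(-1669) - 25647) = √(-18359 - 25647) = √(-44006) = I*√44006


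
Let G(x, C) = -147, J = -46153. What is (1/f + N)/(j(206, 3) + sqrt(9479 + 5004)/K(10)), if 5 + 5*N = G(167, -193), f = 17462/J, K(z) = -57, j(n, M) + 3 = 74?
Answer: -665506377531/1428716917060 - 164444373*sqrt(14483)/1428716917060 ≈ -0.47966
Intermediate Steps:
j(n, M) = 71 (j(n, M) = -3 + 74 = 71)
f = -17462/46153 (f = 17462/(-46153) = 17462*(-1/46153) = -17462/46153 ≈ -0.37835)
N = -152/5 (N = -1 + (1/5)*(-147) = -1 - 147/5 = -152/5 ≈ -30.400)
(1/f + N)/(j(206, 3) + sqrt(9479 + 5004)/K(10)) = (1/(-17462/46153) - 152/5)/(71 + sqrt(9479 + 5004)/(-57)) = (-46153/17462 - 152/5)/(71 + sqrt(14483)*(-1/57)) = -2884989/(87310*(71 - sqrt(14483)/57))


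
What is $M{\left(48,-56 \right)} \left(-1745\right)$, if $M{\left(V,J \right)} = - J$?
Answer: $-97720$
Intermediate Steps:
$M{\left(48,-56 \right)} \left(-1745\right) = \left(-1\right) \left(-56\right) \left(-1745\right) = 56 \left(-1745\right) = -97720$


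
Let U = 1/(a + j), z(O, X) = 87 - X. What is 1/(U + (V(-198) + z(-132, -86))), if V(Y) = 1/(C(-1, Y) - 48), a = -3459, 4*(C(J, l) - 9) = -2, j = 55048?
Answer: 4075531/704963764 ≈ 0.0057812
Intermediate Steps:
C(J, l) = 17/2 (C(J, l) = 9 + (¼)*(-2) = 9 - ½ = 17/2)
V(Y) = -2/79 (V(Y) = 1/(17/2 - 48) = 1/(-79/2) = -2/79)
U = 1/51589 (U = 1/(-3459 + 55048) = 1/51589 ≈ 1.9384e-5)
1/(U + (V(-198) + z(-132, -86))) = 1/(1/51589 + (-2/79 + (87 - 1*(-86)))) = 1/(1/51589 + (-2/79 + (87 + 86))) = 1/(1/51589 + (-2/79 + 173)) = 1/(1/51589 + 13665/79) = 1/(704963764/4075531) = 4075531/704963764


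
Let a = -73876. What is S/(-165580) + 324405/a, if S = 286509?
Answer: -4680069924/764524255 ≈ -6.1215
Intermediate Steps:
S/(-165580) + 324405/a = 286509/(-165580) + 324405/(-73876) = 286509*(-1/165580) + 324405*(-1/73876) = -286509/165580 - 324405/73876 = -4680069924/764524255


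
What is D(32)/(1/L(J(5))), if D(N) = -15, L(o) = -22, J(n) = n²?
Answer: 330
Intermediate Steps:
D(32)/(1/L(J(5))) = -15/(1/(-22)) = -15/(-1/22) = -15*(-22) = 330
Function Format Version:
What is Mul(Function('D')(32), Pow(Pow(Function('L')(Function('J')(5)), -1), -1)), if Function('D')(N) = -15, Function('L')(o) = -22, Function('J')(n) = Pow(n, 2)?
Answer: 330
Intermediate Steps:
Mul(Function('D')(32), Pow(Pow(Function('L')(Function('J')(5)), -1), -1)) = Mul(-15, Pow(Pow(-22, -1), -1)) = Mul(-15, Pow(Rational(-1, 22), -1)) = Mul(-15, -22) = 330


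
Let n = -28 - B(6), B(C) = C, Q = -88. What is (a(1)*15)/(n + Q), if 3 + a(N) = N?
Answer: 15/61 ≈ 0.24590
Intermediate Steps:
a(N) = -3 + N
n = -34 (n = -28 - 1*6 = -28 - 6 = -34)
(a(1)*15)/(n + Q) = ((-3 + 1)*15)/(-34 - 88) = -2*15/(-122) = -30*(-1/122) = 15/61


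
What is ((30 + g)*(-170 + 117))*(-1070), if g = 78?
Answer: 6124680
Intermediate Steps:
((30 + g)*(-170 + 117))*(-1070) = ((30 + 78)*(-170 + 117))*(-1070) = (108*(-53))*(-1070) = -5724*(-1070) = 6124680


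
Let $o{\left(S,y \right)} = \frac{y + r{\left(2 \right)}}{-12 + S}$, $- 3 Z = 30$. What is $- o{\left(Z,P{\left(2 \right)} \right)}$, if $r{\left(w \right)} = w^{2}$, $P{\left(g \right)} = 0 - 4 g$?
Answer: $- \frac{2}{11} \approx -0.18182$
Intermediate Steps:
$Z = -10$ ($Z = \left(- \frac{1}{3}\right) 30 = -10$)
$P{\left(g \right)} = - 4 g$
$o{\left(S,y \right)} = \frac{4 + y}{-12 + S}$ ($o{\left(S,y \right)} = \frac{y + 2^{2}}{-12 + S} = \frac{y + 4}{-12 + S} = \frac{4 + y}{-12 + S}$)
$- o{\left(Z,P{\left(2 \right)} \right)} = - \frac{4 - 8}{-12 - 10} = - \frac{4 - 8}{-22} = - \frac{\left(-1\right) \left(-4\right)}{22} = \left(-1\right) \frac{2}{11} = - \frac{2}{11}$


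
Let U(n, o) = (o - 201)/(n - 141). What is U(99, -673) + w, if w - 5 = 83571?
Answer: 1755533/21 ≈ 83597.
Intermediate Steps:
U(n, o) = (-201 + o)/(-141 + n)
w = 83576 (w = 5 + 83571 = 83576)
U(99, -673) + w = (-201 - 673)/(-141 + 99) + 83576 = -874/(-42) + 83576 = -1/42*(-874) + 83576 = 437/21 + 83576 = 1755533/21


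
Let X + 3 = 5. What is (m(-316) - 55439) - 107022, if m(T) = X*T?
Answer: -163093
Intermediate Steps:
X = 2 (X = -3 + 5 = 2)
m(T) = 2*T
(m(-316) - 55439) - 107022 = (2*(-316) - 55439) - 107022 = (-632 - 55439) - 107022 = -56071 - 107022 = -163093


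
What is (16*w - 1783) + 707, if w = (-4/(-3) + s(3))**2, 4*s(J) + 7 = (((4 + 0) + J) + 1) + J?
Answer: -8900/9 ≈ -988.89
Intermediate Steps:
s(J) = -1/2 + J/2 (s(J) = -7/4 + ((((4 + 0) + J) + 1) + J)/4 = -7/4 + (((4 + J) + 1) + J)/4 = -7/4 + ((5 + J) + J)/4 = -7/4 + (5 + 2*J)/4 = -7/4 + (5/4 + J/2) = -1/2 + J/2)
w = 49/9 (w = (-4/(-3) + (-1/2 + (1/2)*3))**2 = (-4*(-1/3) + (-1/2 + 3/2))**2 = (4/3 + 1)**2 = (7/3)**2 = 49/9 ≈ 5.4444)
(16*w - 1783) + 707 = (16*(49/9) - 1783) + 707 = (784/9 - 1783) + 707 = -15263/9 + 707 = -8900/9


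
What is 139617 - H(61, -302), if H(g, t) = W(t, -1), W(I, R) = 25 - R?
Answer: 139591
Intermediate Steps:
H(g, t) = 26 (H(g, t) = 25 - 1*(-1) = 25 + 1 = 26)
139617 - H(61, -302) = 139617 - 1*26 = 139617 - 26 = 139591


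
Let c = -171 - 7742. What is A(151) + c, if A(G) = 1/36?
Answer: -284867/36 ≈ -7913.0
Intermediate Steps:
A(G) = 1/36
c = -7913
A(151) + c = 1/36 - 7913 = -284867/36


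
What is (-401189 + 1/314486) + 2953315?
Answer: 802607897237/314486 ≈ 2.5521e+6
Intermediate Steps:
(-401189 + 1/314486) + 2953315 = -126168323853/314486 + 2953315 = 802607897237/314486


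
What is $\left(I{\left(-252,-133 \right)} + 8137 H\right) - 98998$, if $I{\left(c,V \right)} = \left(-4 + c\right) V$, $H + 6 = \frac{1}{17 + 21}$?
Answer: $- \frac{4315199}{38} \approx -1.1356 \cdot 10^{5}$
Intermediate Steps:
$H = - \frac{227}{38}$ ($H = -6 + \frac{1}{17 + 21} = -6 + \frac{1}{38} = - \frac{227}{38} \approx -5.9737$)
$I{\left(c,V \right)} = V \left(-4 + c\right)$
$\left(I{\left(-252,-133 \right)} + 8137 H\right) - 98998 = \left(- 133 \left(-4 - 252\right) + 8137 \left(- \frac{227}{38}\right)\right) - 98998 = \left(\left(-133\right) \left(-256\right) - \frac{1847099}{38}\right) - 98998 = \left(34048 - \frac{1847099}{38}\right) - 98998 = - \frac{553275}{38} - 98998 = - \frac{4315199}{38}$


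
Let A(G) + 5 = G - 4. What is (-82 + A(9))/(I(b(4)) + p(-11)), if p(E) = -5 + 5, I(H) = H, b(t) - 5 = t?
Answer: -82/9 ≈ -9.1111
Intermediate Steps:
A(G) = -9 + G (A(G) = -5 + (G - 4) = -5 + (-4 + G) = -9 + G)
b(t) = 5 + t
p(E) = 0
(-82 + A(9))/(I(b(4)) + p(-11)) = (-82 + (-9 + 9))/((5 + 4) + 0) = (-82 + 0)/(9 + 0) = -82/9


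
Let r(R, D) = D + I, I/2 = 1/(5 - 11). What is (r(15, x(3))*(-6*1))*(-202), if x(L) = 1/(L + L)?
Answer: -202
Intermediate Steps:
I = -⅓ (I = 2/(5 - 11) = 2/(-6) = 2*(-⅙) = -⅓ ≈ -0.33333)
x(L) = 1/(2*L)
r(R, D) = -⅓ + D (r(R, D) = D - ⅓ = -⅓ + D)
(r(15, x(3))*(-6*1))*(-202) = ((-⅓ + (½)/3)*(-6*1))*(-202) = ((-⅓ + (½)*(⅓))*(-6))*(-202) = ((-⅓ + ⅙)*(-6))*(-202) = -⅙*(-6)*(-202) = 1*(-202) = -202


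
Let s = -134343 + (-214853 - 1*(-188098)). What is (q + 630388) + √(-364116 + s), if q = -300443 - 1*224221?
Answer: 105724 + I*√525214 ≈ 1.0572e+5 + 724.72*I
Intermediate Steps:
q = -524664 (q = -300443 - 224221 = -524664)
s = -161098 (s = -134343 + (-214853 + 188098) = -134343 - 26755 = -161098)
(q + 630388) + √(-364116 + s) = (-524664 + 630388) + √(-364116 - 161098) = 105724 + √(-525214) = 105724 + I*√525214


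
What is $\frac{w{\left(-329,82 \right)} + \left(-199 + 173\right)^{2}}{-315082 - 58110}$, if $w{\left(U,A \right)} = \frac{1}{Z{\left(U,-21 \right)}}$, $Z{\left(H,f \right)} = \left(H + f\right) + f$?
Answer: $- \frac{250795}{138454232} \approx -0.0018114$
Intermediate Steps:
$Z{\left(H,f \right)} = H + 2 f$
$w{\left(U,A \right)} = \frac{1}{-42 + U}$ ($w{\left(U,A \right)} = \frac{1}{U + 2 \left(-21\right)} = \frac{1}{U - 42} = \frac{1}{-42 + U}$)
$\frac{w{\left(-329,82 \right)} + \left(-199 + 173\right)^{2}}{-315082 - 58110} = \frac{\frac{1}{-42 - 329} + \left(-199 + 173\right)^{2}}{-315082 - 58110} = \frac{\frac{1}{-371} + \left(-26\right)^{2}}{-373192} = \left(- \frac{1}{371} + 676\right) \left(- \frac{1}{373192}\right) = \frac{250795}{371} \left(- \frac{1}{373192}\right) = - \frac{250795}{138454232}$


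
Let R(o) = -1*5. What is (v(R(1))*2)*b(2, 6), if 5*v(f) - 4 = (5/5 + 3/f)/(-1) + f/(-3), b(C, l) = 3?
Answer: 158/25 ≈ 6.3200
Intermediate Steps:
R(o) = -5
v(f) = 3/5 - 3/(5*f) - f/15 (v(f) = 4/5 + ((5/5 + 3/f)/(-1) + f/(-3))/5 = 4/5 + ((5*(1/5) + 3/f)*(-1) + f*(-1/3))/5 = 4/5 + ((1 + 3/f)*(-1) - f/3)/5 = 4/5 + ((-1 - 3/f) - f/3)/5 = 4/5 + (-1 - 3/f - f/3)/5 = 4/5 + (-1/5 - 3/(5*f) - f/15) = 3/5 - 3/(5*f) - f/15)
(v(R(1))*2)*b(2, 6) = (((1/15)*(-9 - 1*(-5)*(-9 - 5))/(-5))*2)*3 = (((1/15)*(-1/5)*(-9 - 1*(-5)*(-14)))*2)*3 = (((1/15)*(-1/5)*(-9 - 70))*2)*3 = (((1/15)*(-1/5)*(-79))*2)*3 = ((79/75)*2)*3 = (158/75)*3 = 158/25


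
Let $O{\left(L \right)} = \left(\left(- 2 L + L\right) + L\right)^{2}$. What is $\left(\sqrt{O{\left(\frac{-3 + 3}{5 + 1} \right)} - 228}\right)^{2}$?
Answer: $-228$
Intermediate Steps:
$O{\left(L \right)} = 0$ ($O{\left(L \right)} = \left(- L + L\right)^{2} = 0^{2} = 0$)
$\left(\sqrt{O{\left(\frac{-3 + 3}{5 + 1} \right)} - 228}\right)^{2} = \left(\sqrt{0 - 228}\right)^{2} = \left(\sqrt{-228}\right)^{2} = \left(2 i \sqrt{57}\right)^{2} = -228$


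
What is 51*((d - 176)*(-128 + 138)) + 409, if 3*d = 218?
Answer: -52291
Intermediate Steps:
d = 218/3 (d = (1/3)*218 = 218/3 ≈ 72.667)
51*((d - 176)*(-128 + 138)) + 409 = 51*((218/3 - 176)*(-128 + 138)) + 409 = 51*(-310/3*10) + 409 = 51*(-3100/3) + 409 = -52700 + 409 = -52291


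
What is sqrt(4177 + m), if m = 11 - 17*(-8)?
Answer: 2*sqrt(1081) ≈ 65.757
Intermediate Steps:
m = 147 (m = 11 + 136 = 147)
sqrt(4177 + m) = sqrt(4177 + 147) = sqrt(4324) = 2*sqrt(1081)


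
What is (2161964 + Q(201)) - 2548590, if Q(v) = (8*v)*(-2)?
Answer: -389842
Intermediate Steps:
Q(v) = -16*v
(2161964 + Q(201)) - 2548590 = (2161964 - 16*201) - 2548590 = (2161964 - 3216) - 2548590 = 2158748 - 2548590 = -389842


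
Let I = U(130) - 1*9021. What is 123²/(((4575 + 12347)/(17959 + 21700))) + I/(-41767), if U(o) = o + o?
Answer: 25060390480079/706781174 ≈ 35457.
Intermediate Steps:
U(o) = 2*o
I = -8761 (I = 2*130 - 1*9021 = 260 - 9021 = -8761)
123²/(((4575 + 12347)/(17959 + 21700))) + I/(-41767) = 123²/(((4575 + 12347)/(17959 + 21700))) - 8761/(-41767) = 15129/((16922/39659)) - 8761*(-1/41767) = 15129/((16922*(1/39659))) + 8761/41767 = 15129/(16922/39659) + 8761/41767 = 15129*(39659/16922) + 8761/41767 = 600001011/16922 + 8761/41767 = 25060390480079/706781174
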